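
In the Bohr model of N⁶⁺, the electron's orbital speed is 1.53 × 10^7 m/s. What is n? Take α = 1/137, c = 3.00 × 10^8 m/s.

v_n = Zαc/n ⇒ n = Zαc/v = 7 × 0.00730 × 3.00 × 10^8 / 1.53 × 10^7 ≈ 1.00
n = 1

1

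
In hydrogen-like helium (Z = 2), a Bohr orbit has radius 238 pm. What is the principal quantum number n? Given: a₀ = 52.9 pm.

3

r_n = n²a₀/Z ⇒ n² = rZ/a₀ = 238 × 2 / 52.9 ≈ 9.00
n = 3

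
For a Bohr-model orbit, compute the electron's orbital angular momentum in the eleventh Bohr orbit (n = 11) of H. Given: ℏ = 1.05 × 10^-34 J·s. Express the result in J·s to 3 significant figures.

1.16 × 10^-33 J·s

L_n = nℏ = 11 × 1.05 × 10^-34 = 1.16 × 10^-33 J·s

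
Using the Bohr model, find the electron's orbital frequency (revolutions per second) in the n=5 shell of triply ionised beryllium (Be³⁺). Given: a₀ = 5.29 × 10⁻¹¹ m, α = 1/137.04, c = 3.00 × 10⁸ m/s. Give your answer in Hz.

8.43 × 10¹⁴ Hz

r = n²a₀/Z = 3.31 × 10⁻¹⁰ m, v = Zαc/n = 1.75 × 10⁶ m/s
f = v/(2πr) = 8.43 × 10¹⁴ Hz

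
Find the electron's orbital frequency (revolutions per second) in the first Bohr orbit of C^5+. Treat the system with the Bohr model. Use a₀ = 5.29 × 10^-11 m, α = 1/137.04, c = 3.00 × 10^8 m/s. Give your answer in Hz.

2.37 × 10^17 Hz

r = n²a₀/Z = 8.82 × 10^-12 m, v = Zαc/n = 1.31 × 10^7 m/s
f = v/(2πr) = 2.37 × 10^17 Hz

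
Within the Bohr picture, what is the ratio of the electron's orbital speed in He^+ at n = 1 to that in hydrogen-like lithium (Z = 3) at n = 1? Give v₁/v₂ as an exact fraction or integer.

v ∝ Z^1 · n^-1
v₁/v₂ = (2/3)^1 · (1/1)^-1 = 2/3

2/3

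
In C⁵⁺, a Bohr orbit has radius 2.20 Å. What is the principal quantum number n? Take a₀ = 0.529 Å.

5

r_n = n²a₀/Z ⇒ n² = rZ/a₀ = 2.20 × 6 / 0.529 ≈ 24.95
n = 5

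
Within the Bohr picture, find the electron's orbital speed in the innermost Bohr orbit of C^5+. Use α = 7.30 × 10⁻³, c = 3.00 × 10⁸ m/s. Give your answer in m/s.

1.31 × 10⁷ m/s

v_n = Zαc/n = 6 × 0.00730 × 3.00 × 10⁸ / 1
    = 1.31 × 10⁷ m/s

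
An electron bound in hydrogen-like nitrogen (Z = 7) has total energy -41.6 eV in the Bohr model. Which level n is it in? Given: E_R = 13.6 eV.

4

E_n = −E_R Z²/n² ⇒ n² = E_R Z²/(−E_n) = 13.6 × 7² / 41.6 ≈ 16.02
n = 4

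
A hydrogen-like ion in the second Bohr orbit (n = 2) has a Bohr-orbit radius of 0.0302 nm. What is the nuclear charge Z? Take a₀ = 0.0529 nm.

r_n = n²a₀/Z ⇒ Z = n²a₀/r = 2² × 0.0529 / 0.0302 ≈ 7.01
Z = 7

7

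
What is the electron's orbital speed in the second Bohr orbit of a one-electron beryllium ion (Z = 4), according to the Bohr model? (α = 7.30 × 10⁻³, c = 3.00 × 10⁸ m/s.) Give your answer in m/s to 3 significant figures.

v_n = Zαc/n = 4 × 0.00730 × 3.00 × 10⁸ / 2
    = 4.38 × 10⁶ m/s

4.38 × 10⁶ m/s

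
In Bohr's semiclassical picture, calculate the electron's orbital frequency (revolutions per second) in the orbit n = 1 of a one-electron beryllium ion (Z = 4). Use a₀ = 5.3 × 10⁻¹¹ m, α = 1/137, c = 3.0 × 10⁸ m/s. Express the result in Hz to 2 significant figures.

1.1 × 10¹⁷ Hz

r = n²a₀/Z = 1.3 × 10⁻¹¹ m, v = Zαc/n = 8.8 × 10⁶ m/s
f = v/(2πr) = 1.1 × 10¹⁷ Hz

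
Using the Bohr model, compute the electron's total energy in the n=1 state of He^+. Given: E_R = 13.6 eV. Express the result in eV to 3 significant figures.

-54.4 eV

E_n = −E_R·Z²/n² = −13.6 × 2²/1² = -54.4 eV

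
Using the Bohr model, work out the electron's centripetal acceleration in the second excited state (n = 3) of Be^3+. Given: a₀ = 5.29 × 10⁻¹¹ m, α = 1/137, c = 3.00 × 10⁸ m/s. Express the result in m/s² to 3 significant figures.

7.16 × 10²² m/s²

r = n²a₀/Z = 1.19 × 10⁻¹⁰ m, v = Zαc/n = 2.92 × 10⁶ m/s
a = v²/r = (2.92 × 10⁶)² / 1.19 × 10⁻¹⁰ = 7.16 × 10²² m/s²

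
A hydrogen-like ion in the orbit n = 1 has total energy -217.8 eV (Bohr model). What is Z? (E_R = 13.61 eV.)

4

E_n = −E_R Z²/n² ⇒ Z² = −E_n n²/E_R = 217.8 × 1² / 13.61 ≈ 16.00
Z = 4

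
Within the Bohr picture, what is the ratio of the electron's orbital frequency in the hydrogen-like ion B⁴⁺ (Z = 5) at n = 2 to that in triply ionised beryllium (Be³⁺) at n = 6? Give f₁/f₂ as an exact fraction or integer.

675/16

f ∝ Z^2 · n^-3
f₁/f₂ = (5/4)^2 · (2/6)^-3 = 675/16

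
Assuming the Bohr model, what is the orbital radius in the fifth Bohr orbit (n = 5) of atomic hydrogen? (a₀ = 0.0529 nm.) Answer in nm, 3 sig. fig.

r_n = n²a₀/Z = 5² × 0.0529 / 1
    = 25 × 0.0529 / 1 = 1.32 nm

1.32 nm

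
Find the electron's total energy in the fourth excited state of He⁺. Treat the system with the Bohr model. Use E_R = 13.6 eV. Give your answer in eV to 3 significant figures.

-2.18 eV

E_n = −E_R·Z²/n² = −13.6 × 2²/5² = -2.18 eV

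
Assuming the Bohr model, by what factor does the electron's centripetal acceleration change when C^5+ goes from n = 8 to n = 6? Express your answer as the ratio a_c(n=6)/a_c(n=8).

256/81

a_c ∝ Z^3 · n^-4; with Z fixed, a_c ∝ n^-4.
a_c(n=6)/a_c(n=8) = (6/8)^-4 = 256/81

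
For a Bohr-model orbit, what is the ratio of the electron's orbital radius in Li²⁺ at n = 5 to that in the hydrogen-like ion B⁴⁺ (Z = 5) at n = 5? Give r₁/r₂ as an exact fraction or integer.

r ∝ Z^-1 · n^2
r₁/r₂ = (3/5)^-1 · (5/5)^2 = 5/3

5/3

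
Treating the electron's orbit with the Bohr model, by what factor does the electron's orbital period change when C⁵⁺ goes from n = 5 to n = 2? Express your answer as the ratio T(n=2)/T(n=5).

T ∝ Z^-2 · n^3; with Z fixed, T ∝ n^3.
T(n=2)/T(n=5) = (2/5)^3 = 8/125

8/125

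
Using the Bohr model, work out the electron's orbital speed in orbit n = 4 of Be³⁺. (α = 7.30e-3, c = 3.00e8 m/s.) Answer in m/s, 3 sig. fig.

v_n = Zαc/n = 4 × 0.00730 × 3.00e8 / 4
    = 2.19e6 m/s

2.19e6 m/s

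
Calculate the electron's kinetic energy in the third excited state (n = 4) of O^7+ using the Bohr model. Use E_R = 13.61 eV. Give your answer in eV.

54.44 eV

For a Coulomb orbit the virial theorem gives K = −E_n.
E_n = −E_R·Z²/n², so K = E_R·Z²/n² = 13.61 × 8²/4² = 54.44 eV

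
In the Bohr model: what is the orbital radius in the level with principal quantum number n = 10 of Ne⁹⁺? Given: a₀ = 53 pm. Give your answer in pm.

530 pm

r_n = n²a₀/Z = 10² × 53 / 10
    = 100 × 53 / 10 = 530 pm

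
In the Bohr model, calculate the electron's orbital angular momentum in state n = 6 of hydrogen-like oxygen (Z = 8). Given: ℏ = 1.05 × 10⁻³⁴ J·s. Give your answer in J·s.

6.30 × 10⁻³⁴ J·s

L_n = nℏ = 6 × 1.05 × 10⁻³⁴ = 6.30 × 10⁻³⁴ J·s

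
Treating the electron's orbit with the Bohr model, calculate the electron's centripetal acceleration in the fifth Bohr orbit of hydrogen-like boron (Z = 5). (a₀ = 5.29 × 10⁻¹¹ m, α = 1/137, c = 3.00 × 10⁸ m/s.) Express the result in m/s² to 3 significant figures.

1.81 × 10²² m/s²

r = n²a₀/Z = 2.64 × 10⁻¹⁰ m, v = Zαc/n = 2.19 × 10⁶ m/s
a = v²/r = (2.19 × 10⁶)² / 2.64 × 10⁻¹⁰ = 1.81 × 10²² m/s²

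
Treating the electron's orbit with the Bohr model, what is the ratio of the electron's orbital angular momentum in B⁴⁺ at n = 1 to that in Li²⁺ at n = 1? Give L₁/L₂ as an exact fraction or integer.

L = nℏ is independent of Z.
L₁/L₂ = n₁/n₂ = 1/1 = 1

1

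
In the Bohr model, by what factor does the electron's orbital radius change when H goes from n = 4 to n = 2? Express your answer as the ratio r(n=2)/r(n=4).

1/4

r ∝ Z^-1 · n^2; with Z fixed, r ∝ n^2.
r(n=2)/r(n=4) = (2/4)^2 = 1/4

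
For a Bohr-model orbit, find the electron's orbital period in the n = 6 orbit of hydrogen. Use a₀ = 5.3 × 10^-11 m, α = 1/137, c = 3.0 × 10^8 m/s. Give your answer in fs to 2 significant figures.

r = n²a₀/Z = 6²·5.3 × 10^-11/1 = 1.9 × 10^-9 m
v = Zαc/n = 1·0.0073·3.0 × 10^8/6 = 3.6 × 10^5 m/s
T = 2πr/v = 3.3 × 10^-14 s = 33 fs

33 fs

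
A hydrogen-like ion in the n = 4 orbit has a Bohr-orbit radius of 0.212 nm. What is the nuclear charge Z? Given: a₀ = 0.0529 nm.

r_n = n²a₀/Z ⇒ Z = n²a₀/r = 4² × 0.0529 / 0.212 ≈ 3.99
Z = 4

4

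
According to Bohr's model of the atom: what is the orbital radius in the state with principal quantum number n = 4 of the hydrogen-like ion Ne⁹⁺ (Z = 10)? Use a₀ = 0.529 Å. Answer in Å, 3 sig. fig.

0.846 Å

r_n = n²a₀/Z = 4² × 0.529 / 10
    = 16 × 0.529 / 10 = 0.846 Å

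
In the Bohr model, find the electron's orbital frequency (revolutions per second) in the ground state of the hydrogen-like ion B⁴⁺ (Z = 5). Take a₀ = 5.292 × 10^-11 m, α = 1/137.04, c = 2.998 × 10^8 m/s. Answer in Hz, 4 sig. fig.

1.645 × 10^17 Hz

r = n²a₀/Z = 1.058 × 10^-11 m, v = Zαc/n = 1.094 × 10^7 m/s
f = v/(2πr) = 1.645 × 10^17 Hz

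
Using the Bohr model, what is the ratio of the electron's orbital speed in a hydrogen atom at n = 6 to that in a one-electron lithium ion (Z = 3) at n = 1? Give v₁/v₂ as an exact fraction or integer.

1/18

v ∝ Z^1 · n^-1
v₁/v₂ = (1/3)^1 · (6/1)^-1 = 1/18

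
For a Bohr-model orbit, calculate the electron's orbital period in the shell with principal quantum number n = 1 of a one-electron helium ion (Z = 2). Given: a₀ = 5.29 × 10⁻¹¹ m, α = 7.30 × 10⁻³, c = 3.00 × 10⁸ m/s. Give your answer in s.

3.79 × 10⁻¹⁷ s

r = n²a₀/Z = 1²·5.29 × 10⁻¹¹/2 = 2.65 × 10⁻¹¹ m
v = Zαc/n = 2·0.00730·3.00 × 10⁸/1 = 4.38 × 10⁶ m/s
T = 2πr/v = 3.79 × 10⁻¹⁷ s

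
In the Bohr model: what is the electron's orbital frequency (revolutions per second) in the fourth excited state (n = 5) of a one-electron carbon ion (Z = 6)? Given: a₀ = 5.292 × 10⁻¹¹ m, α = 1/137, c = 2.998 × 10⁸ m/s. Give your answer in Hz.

r = n²a₀/Z = 2.205 × 10⁻¹⁰ m, v = Zαc/n = 2.626 × 10⁶ m/s
f = v/(2πr) = 1.895 × 10¹⁵ Hz

1.895 × 10¹⁵ Hz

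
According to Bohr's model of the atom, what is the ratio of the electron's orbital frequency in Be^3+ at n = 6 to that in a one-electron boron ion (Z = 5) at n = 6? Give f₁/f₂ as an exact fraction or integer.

f ∝ Z^2 · n^-3
f₁/f₂ = (4/5)^2 · (6/6)^-3 = 16/25

16/25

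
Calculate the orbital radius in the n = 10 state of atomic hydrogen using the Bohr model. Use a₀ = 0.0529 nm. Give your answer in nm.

r_n = n²a₀/Z = 10² × 0.0529 / 1
    = 100 × 0.0529 / 1 = 5.29 nm

5.29 nm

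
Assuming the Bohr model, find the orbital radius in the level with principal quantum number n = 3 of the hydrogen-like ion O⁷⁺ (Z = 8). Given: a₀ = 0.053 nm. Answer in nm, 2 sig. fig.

0.060 nm

r_n = n²a₀/Z = 3² × 0.053 / 8
    = 9 × 0.053 / 8 = 0.060 nm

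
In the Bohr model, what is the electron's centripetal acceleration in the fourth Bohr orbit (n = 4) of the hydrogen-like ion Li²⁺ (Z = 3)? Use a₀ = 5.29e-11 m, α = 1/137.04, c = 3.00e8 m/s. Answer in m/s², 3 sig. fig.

r = n²a₀/Z = 2.82e-10 m, v = Zαc/n = 1.64e6 m/s
a = v²/r = (1.64e6)² / 2.82e-10 = 9.55e21 m/s²

9.55e21 m/s²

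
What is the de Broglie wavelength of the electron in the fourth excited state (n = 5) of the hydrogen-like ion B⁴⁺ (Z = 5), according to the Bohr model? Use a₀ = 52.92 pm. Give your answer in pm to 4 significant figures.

332.5 pm

The Bohr quantisation condition is nλ = 2πr_n.
r_n = n²a₀/Z = 264.6 pm
λ = 2πr_n/n = 2π·264.6/5 = 332.5 pm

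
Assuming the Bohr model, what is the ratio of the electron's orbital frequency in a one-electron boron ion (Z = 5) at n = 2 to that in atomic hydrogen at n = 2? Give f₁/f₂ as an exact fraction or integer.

f ∝ Z^2 · n^-3
f₁/f₂ = (5/1)^2 · (2/2)^-3 = 25

25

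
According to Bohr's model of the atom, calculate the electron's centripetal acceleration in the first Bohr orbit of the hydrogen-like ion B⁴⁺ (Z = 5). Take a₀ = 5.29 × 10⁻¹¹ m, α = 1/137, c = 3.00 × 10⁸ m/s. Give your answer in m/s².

r = n²a₀/Z = 1.06 × 10⁻¹¹ m, v = Zαc/n = 1.09 × 10⁷ m/s
a = v²/r = (1.09 × 10⁷)² / 1.06 × 10⁻¹¹ = 1.13 × 10²⁵ m/s²

1.13 × 10²⁵ m/s²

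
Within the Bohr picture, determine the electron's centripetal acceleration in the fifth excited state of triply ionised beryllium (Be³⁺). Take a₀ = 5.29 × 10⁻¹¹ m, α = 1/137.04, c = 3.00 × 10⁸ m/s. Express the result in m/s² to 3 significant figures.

4.47 × 10²¹ m/s²

r = n²a₀/Z = 4.76 × 10⁻¹⁰ m, v = Zαc/n = 1.46 × 10⁶ m/s
a = v²/r = (1.46 × 10⁶)² / 4.76 × 10⁻¹⁰ = 4.47 × 10²¹ m/s²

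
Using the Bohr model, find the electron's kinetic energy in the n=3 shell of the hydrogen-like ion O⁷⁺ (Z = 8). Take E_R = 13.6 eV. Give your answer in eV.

96.7 eV

For a Coulomb orbit the virial theorem gives K = −E_n.
E_n = −E_R·Z²/n², so K = E_R·Z²/n² = 13.6 × 8²/3² = 96.7 eV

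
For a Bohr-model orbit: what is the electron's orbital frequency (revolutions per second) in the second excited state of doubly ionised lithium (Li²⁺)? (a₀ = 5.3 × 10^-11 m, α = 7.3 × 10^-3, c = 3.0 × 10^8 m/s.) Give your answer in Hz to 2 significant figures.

2.2 × 10^15 Hz

r = n²a₀/Z = 1.6 × 10^-10 m, v = Zαc/n = 2.2 × 10^6 m/s
f = v/(2πr) = 2.2 × 10^15 Hz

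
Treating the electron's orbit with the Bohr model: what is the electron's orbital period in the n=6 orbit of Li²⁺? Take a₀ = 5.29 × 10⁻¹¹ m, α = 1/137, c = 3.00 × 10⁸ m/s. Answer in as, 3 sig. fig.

3640 as

r = n²a₀/Z = 6²·5.29 × 10⁻¹¹/3 = 6.35 × 10⁻¹⁰ m
v = Zαc/n = 3·0.00730·3.00 × 10⁸/6 = 1.09 × 10⁶ m/s
T = 2πr/v = 3.64 × 10⁻¹⁵ s = 3640 as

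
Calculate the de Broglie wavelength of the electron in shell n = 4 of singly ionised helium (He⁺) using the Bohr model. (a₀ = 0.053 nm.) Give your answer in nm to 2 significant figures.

The Bohr quantisation condition is nλ = 2πr_n.
r_n = n²a₀/Z = 0.42 nm
λ = 2πr_n/n = 2π·0.42/4 = 0.67 nm

0.67 nm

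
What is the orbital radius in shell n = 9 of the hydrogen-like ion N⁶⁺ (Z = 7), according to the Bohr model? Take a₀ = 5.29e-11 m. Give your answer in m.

r_n = n²a₀/Z = 9² × 5.29e-11 / 7
    = 81 × 5.29e-11 / 7 = 6.12e-10 m

6.12e-10 m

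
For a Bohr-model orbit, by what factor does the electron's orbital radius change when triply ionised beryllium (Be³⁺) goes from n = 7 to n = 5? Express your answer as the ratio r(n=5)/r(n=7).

r ∝ Z^-1 · n^2; with Z fixed, r ∝ n^2.
r(n=5)/r(n=7) = (5/7)^2 = 25/49

25/49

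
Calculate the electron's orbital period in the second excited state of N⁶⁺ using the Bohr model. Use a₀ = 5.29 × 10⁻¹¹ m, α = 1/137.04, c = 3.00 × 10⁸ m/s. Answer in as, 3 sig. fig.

r = n²a₀/Z = 3²·5.29 × 10⁻¹¹/7 = 6.80 × 10⁻¹¹ m
v = Zαc/n = 7·0.00730·3.00 × 10⁸/3 = 5.11 × 10⁶ m/s
T = 2πr/v = 8.37 × 10⁻¹⁷ s = 83.7 as

83.7 as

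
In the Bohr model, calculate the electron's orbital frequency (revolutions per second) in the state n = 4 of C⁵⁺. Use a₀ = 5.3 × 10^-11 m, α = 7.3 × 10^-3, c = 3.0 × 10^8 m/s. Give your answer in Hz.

r = n²a₀/Z = 1.4 × 10^-10 m, v = Zαc/n = 3.3 × 10^6 m/s
f = v/(2πr) = 3.7 × 10^15 Hz

3.7 × 10^15 Hz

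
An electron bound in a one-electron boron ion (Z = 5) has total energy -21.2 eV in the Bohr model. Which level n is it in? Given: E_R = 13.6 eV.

E_n = −E_R Z²/n² ⇒ n² = E_R Z²/(−E_n) = 13.6 × 5² / 21.2 ≈ 16.04
n = 4

4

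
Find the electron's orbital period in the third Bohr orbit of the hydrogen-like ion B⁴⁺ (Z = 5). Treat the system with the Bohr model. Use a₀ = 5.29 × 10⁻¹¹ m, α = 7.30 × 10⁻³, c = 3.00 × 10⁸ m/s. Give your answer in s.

1.64 × 10⁻¹⁶ s

r = n²a₀/Z = 3²·5.29 × 10⁻¹¹/5 = 9.52 × 10⁻¹¹ m
v = Zαc/n = 5·0.00730·3.00 × 10⁸/3 = 3.65 × 10⁶ m/s
T = 2πr/v = 1.64 × 10⁻¹⁶ s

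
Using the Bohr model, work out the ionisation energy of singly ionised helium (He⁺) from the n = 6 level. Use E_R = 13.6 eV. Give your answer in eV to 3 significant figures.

1.51 eV

E_n = −E_R·Z²/n² = −13.6 × 2²/6² eV = -1.51 eV
Ionisation energy = −E_n = 1.51 eV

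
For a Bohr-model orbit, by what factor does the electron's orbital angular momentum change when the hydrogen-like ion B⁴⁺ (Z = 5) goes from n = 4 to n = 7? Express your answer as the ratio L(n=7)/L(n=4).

L = nℏ depends only on n, so L ∝ n.
L(n=7)/L(n=4) = (7/4)^1 = 7/4

7/4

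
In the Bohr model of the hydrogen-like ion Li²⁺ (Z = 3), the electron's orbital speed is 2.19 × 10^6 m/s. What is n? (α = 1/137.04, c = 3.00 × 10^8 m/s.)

3

v_n = Zαc/n ⇒ n = Zαc/v = 3 × 0.00730 × 3.00 × 10^8 / 2.19 × 10^6 ≈ 3.00
n = 3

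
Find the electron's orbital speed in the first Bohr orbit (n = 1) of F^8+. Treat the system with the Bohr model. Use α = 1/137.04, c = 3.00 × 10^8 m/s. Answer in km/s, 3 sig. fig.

1.97 × 10^4 km/s

v_n = Zαc/n = 9 × 0.00730 × 3.00 × 10^8 / 1
    = 1.97 × 10^4 km/s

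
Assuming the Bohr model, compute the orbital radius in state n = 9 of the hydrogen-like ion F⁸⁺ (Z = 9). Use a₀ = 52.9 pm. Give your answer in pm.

476 pm

r_n = n²a₀/Z = 9² × 52.9 / 9
    = 81 × 52.9 / 9 = 476 pm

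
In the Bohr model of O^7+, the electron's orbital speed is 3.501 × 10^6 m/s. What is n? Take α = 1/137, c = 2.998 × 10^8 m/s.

5

v_n = Zαc/n ⇒ n = Zαc/v = 8 × 0.007299 × 2.998 × 10^8 / 3.501 × 10^6 ≈ 5.00
n = 5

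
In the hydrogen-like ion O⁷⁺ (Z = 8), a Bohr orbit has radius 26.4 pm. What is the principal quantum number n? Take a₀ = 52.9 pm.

r_n = n²a₀/Z ⇒ n² = rZ/a₀ = 26.4 × 8 / 52.9 ≈ 3.99
n = 2

2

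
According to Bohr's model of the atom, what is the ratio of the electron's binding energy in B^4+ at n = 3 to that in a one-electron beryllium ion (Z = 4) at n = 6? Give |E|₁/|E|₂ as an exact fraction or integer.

25/4

|E| ∝ Z^2 · n^-2
|E|₁/|E|₂ = (5/4)^2 · (3/6)^-2 = 25/4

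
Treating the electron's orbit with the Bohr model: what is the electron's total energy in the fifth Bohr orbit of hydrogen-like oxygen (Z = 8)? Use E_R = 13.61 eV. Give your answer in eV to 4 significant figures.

-34.84 eV

E_n = −E_R·Z²/n² = −13.61 × 8²/5² = -34.84 eV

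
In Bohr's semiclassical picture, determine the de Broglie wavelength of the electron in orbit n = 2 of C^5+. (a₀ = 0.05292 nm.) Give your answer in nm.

The Bohr quantisation condition is nλ = 2πr_n.
r_n = n²a₀/Z = 0.03528 nm
λ = 2πr_n/n = 2π·0.03528/2 = 0.1108 nm

0.1108 nm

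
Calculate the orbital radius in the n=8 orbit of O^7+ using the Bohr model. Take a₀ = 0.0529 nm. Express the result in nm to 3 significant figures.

0.423 nm

r_n = n²a₀/Z = 8² × 0.0529 / 8
    = 64 × 0.0529 / 8 = 0.423 nm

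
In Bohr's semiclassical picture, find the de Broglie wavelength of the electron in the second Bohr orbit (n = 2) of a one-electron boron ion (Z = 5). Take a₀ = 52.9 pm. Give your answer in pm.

133 pm

The Bohr quantisation condition is nλ = 2πr_n.
r_n = n²a₀/Z = 42.3 pm
λ = 2πr_n/n = 2π·42.3/2 = 133 pm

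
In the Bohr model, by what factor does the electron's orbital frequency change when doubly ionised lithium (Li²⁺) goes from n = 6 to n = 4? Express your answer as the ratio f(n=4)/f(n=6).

27/8

f ∝ Z^2 · n^-3; with Z fixed, f ∝ n^-3.
f(n=4)/f(n=6) = (4/6)^-3 = 27/8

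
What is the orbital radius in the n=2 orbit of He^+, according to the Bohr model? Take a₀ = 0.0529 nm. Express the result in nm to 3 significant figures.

r_n = n²a₀/Z = 2² × 0.0529 / 2
    = 4 × 0.0529 / 2 = 0.106 nm

0.106 nm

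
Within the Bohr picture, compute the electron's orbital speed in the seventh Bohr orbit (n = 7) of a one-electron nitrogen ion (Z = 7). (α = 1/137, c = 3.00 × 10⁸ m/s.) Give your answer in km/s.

v_n = Zαc/n = 7 × 0.00730 × 3.00 × 10⁸ / 7
    = 2190 km/s

2190 km/s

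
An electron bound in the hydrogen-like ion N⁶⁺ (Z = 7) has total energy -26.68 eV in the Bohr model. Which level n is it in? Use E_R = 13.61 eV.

5

E_n = −E_R Z²/n² ⇒ n² = E_R Z²/(−E_n) = 13.61 × 7² / 26.68 ≈ 25.00
n = 5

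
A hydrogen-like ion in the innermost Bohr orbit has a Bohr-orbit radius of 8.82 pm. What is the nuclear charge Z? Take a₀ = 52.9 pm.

r_n = n²a₀/Z ⇒ Z = n²a₀/r = 1² × 52.9 / 8.82 ≈ 6.00
Z = 6

6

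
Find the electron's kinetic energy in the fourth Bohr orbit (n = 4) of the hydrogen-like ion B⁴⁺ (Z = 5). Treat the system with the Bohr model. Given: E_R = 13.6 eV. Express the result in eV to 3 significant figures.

For a Coulomb orbit the virial theorem gives K = −E_n.
E_n = −E_R·Z²/n², so K = E_R·Z²/n² = 13.6 × 5²/4² = 21.2 eV

21.2 eV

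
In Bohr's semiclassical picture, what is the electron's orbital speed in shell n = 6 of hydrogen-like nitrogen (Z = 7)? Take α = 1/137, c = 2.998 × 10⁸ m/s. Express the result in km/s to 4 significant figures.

v_n = Zαc/n = 7 × 0.007299 × 2.998 × 10⁸ / 6
    = 2553 km/s

2553 km/s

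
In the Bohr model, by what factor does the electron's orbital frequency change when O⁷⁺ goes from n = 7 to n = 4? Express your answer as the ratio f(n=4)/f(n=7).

343/64

f ∝ Z^2 · n^-3; with Z fixed, f ∝ n^-3.
f(n=4)/f(n=7) = (4/7)^-3 = 343/64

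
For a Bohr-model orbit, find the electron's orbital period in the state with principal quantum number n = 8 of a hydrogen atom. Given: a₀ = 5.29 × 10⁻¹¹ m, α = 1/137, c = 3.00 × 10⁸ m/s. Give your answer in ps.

0.0777 ps

r = n²a₀/Z = 8²·5.29 × 10⁻¹¹/1 = 3.39 × 10⁻⁹ m
v = Zαc/n = 1·0.00730·3.00 × 10⁸/8 = 2.74 × 10⁵ m/s
T = 2πr/v = 7.77 × 10⁻¹⁴ s = 0.0777 ps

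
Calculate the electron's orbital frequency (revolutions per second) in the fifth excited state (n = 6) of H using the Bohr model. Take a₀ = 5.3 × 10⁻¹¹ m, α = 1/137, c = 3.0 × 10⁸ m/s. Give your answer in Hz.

3.0 × 10¹³ Hz

r = n²a₀/Z = 1.9 × 10⁻⁹ m, v = Zαc/n = 3.6 × 10⁵ m/s
f = v/(2πr) = 3.0 × 10¹³ Hz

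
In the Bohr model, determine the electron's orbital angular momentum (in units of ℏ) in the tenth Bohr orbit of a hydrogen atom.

10

L_n = nℏ, so L/ℏ = n = 10.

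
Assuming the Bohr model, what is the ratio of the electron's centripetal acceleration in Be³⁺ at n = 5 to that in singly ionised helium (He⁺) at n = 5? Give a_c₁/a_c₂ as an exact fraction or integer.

a_c ∝ Z^3 · n^-4
a_c₁/a_c₂ = (4/2)^3 · (5/5)^-4 = 8

8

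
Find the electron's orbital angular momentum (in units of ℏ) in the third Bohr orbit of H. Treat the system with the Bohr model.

L_n = nℏ, so L/ℏ = n = 3.

3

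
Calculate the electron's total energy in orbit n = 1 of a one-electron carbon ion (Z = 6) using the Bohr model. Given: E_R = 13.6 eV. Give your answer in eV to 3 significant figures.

E_n = −E_R·Z²/n² = −13.6 × 6²/1² = -490 eV

-490 eV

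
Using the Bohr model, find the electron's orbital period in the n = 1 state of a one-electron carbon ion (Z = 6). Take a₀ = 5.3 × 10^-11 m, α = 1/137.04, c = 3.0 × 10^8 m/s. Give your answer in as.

4.2 as

r = n²a₀/Z = 1²·5.3 × 10^-11/6 = 8.8 × 10^-12 m
v = Zαc/n = 6·0.0073·3.0 × 10^8/1 = 1.3 × 10^7 m/s
T = 2πr/v = 4.2 × 10^-18 s = 4.2 as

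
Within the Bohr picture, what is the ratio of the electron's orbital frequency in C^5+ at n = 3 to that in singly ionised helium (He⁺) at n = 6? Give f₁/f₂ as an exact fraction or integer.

f ∝ Z^2 · n^-3
f₁/f₂ = (6/2)^2 · (3/6)^-3 = 72

72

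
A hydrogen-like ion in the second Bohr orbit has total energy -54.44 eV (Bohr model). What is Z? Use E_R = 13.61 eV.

E_n = −E_R Z²/n² ⇒ Z² = −E_n n²/E_R = 54.44 × 2² / 13.61 ≈ 16.00
Z = 4

4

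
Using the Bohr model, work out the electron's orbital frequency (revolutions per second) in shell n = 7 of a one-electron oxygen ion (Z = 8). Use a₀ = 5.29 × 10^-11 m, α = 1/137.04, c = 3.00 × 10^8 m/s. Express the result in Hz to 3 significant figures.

r = n²a₀/Z = 3.24 × 10^-10 m, v = Zαc/n = 2.50 × 10^6 m/s
f = v/(2πr) = 1.23 × 10^15 Hz

1.23 × 10^15 Hz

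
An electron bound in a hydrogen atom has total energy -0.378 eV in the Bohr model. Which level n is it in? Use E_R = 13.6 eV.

E_n = −E_R Z²/n² ⇒ n² = E_R Z²/(−E_n) = 13.6 × 1² / 0.378 ≈ 35.98
n = 6

6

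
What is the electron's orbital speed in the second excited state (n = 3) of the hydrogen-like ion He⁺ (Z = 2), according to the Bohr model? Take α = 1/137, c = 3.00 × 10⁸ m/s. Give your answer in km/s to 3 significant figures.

v_n = Zαc/n = 2 × 0.00730 × 3.00 × 10⁸ / 3
    = 1460 km/s

1460 km/s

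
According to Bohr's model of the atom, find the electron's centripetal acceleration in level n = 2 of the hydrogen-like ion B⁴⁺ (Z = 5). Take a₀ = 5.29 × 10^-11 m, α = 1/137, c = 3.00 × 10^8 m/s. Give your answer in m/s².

r = n²a₀/Z = 4.23 × 10^-11 m, v = Zαc/n = 5.47 × 10^6 m/s
a = v²/r = (5.47 × 10^6)² / 4.23 × 10^-11 = 7.08 × 10^23 m/s²

7.08 × 10^23 m/s²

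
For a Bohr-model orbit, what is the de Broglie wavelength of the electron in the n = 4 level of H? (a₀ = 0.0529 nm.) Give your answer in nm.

The Bohr quantisation condition is nλ = 2πr_n.
r_n = n²a₀/Z = 0.846 nm
λ = 2πr_n/n = 2π·0.846/4 = 1.33 nm

1.33 nm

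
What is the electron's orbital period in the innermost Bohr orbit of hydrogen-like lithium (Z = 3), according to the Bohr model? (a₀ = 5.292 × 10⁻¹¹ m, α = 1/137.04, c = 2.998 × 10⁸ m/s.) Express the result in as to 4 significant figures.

16.89 as

r = n²a₀/Z = 1²·5.292 × 10⁻¹¹/3 = 1.764 × 10⁻¹¹ m
v = Zαc/n = 3·0.007297·2.998 × 10⁸/1 = 6.563 × 10⁶ m/s
T = 2πr/v = 1.689 × 10⁻¹⁷ s = 16.89 as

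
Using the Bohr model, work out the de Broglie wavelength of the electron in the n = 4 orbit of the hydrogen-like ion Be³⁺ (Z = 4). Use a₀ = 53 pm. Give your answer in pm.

The Bohr quantisation condition is nλ = 2πr_n.
r_n = n²a₀/Z = 210 pm
λ = 2πr_n/n = 2π·210/4 = 330 pm

330 pm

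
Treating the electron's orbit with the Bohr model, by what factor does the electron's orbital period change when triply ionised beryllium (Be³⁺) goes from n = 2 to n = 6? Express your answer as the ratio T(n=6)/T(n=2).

27

T ∝ Z^-2 · n^3; with Z fixed, T ∝ n^3.
T(n=6)/T(n=2) = (6/2)^3 = 27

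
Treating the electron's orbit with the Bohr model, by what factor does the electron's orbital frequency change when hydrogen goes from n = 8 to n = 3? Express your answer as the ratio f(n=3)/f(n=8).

512/27

f ∝ Z^2 · n^-3; with Z fixed, f ∝ n^-3.
f(n=3)/f(n=8) = (3/8)^-3 = 512/27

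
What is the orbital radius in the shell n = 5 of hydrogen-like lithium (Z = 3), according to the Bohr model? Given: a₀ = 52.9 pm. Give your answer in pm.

441 pm

r_n = n²a₀/Z = 5² × 52.9 / 3
    = 25 × 52.9 / 3 = 441 pm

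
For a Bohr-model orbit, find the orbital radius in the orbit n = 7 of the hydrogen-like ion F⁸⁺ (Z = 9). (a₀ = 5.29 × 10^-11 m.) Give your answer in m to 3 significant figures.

2.88 × 10^-10 m

r_n = n²a₀/Z = 7² × 5.29 × 10^-11 / 9
    = 49 × 5.29 × 10^-11 / 9 = 2.88 × 10^-10 m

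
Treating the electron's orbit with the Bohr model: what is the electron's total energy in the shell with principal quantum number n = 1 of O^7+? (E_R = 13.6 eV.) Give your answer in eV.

E_n = −E_R·Z²/n² = −13.6 × 8²/1² = -870 eV

-870 eV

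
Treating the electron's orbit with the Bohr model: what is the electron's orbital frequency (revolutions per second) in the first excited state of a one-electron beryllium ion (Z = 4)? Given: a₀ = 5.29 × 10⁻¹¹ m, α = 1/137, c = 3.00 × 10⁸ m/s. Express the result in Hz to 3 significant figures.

r = n²a₀/Z = 5.29 × 10⁻¹¹ m, v = Zαc/n = 4.38 × 10⁶ m/s
f = v/(2πr) = 1.32 × 10¹⁶ Hz

1.32 × 10¹⁶ Hz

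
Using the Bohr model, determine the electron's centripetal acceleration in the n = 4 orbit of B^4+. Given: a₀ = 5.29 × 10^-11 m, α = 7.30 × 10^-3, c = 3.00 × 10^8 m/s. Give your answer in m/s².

r = n²a₀/Z = 1.69 × 10^-10 m, v = Zαc/n = 2.74 × 10^6 m/s
a = v²/r = (2.74 × 10^6)² / 1.69 × 10^-10 = 4.43 × 10^22 m/s²

4.43 × 10^22 m/s²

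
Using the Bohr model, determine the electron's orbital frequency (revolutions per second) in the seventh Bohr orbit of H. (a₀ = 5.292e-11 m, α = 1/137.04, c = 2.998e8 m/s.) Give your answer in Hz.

r = n²a₀/Z = 2.593e-9 m, v = Zαc/n = 3.125e5 m/s
f = v/(2πr) = 1.918e13 Hz

1.918e13 Hz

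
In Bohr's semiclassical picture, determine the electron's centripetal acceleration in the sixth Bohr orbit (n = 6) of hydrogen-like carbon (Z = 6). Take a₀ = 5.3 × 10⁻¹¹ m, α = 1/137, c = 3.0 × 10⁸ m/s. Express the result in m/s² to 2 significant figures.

1.5 × 10²² m/s²

r = n²a₀/Z = 3.2 × 10⁻¹⁰ m, v = Zαc/n = 2.2 × 10⁶ m/s
a = v²/r = (2.2 × 10⁶)² / 3.2 × 10⁻¹⁰ = 1.5 × 10²² m/s²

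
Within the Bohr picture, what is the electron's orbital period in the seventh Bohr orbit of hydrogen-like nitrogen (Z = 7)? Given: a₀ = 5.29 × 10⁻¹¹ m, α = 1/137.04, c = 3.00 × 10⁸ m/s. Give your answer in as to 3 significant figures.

1060 as

r = n²a₀/Z = 7²·5.29 × 10⁻¹¹/7 = 3.70 × 10⁻¹⁰ m
v = Zαc/n = 7·0.00730·3.00 × 10⁸/7 = 2.19 × 10⁶ m/s
T = 2πr/v = 1.06 × 10⁻¹⁵ s = 1060 as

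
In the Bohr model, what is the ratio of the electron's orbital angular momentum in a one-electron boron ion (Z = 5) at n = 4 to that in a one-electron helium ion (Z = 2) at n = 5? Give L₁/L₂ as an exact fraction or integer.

4/5

L = nℏ is independent of Z.
L₁/L₂ = n₁/n₂ = 4/5 = 4/5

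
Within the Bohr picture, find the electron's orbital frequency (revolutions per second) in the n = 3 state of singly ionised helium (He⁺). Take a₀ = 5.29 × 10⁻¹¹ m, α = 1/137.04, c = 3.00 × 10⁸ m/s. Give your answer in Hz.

9.76 × 10¹⁴ Hz

r = n²a₀/Z = 2.38 × 10⁻¹⁰ m, v = Zαc/n = 1.46 × 10⁶ m/s
f = v/(2πr) = 9.76 × 10¹⁴ Hz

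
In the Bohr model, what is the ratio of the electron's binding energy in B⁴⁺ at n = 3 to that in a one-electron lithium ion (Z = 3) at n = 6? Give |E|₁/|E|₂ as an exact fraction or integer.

|E| ∝ Z^2 · n^-2
|E|₁/|E|₂ = (5/3)^2 · (3/6)^-2 = 100/9

100/9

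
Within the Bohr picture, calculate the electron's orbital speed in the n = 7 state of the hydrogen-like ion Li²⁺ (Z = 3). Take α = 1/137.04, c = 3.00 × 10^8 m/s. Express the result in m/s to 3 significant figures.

v_n = Zαc/n = 3 × 0.00730 × 3.00 × 10^8 / 7
    = 9.38 × 10^5 m/s

9.38 × 10^5 m/s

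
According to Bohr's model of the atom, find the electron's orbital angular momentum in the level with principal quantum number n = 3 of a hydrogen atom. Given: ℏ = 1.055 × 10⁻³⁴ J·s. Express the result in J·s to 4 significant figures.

3.165 × 10⁻³⁴ J·s

L_n = nℏ = 3 × 1.055 × 10⁻³⁴ = 3.165 × 10⁻³⁴ J·s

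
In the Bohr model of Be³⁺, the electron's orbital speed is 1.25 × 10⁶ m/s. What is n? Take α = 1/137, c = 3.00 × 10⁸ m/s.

v_n = Zαc/n ⇒ n = Zαc/v = 4 × 0.00730 × 3.00 × 10⁸ / 1.25 × 10⁶ ≈ 7.01
n = 7

7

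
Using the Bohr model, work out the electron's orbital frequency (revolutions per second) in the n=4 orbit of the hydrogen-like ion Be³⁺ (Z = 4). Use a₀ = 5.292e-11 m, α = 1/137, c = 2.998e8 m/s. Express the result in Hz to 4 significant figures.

1.645e15 Hz

r = n²a₀/Z = 2.117e-10 m, v = Zαc/n = 2.188e6 m/s
f = v/(2πr) = 1.645e15 Hz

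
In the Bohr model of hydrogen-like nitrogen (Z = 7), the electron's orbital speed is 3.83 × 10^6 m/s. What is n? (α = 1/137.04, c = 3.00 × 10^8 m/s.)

v_n = Zαc/n ⇒ n = Zαc/v = 7 × 0.00730 × 3.00 × 10^8 / 3.83 × 10^6 ≈ 4.00
n = 4

4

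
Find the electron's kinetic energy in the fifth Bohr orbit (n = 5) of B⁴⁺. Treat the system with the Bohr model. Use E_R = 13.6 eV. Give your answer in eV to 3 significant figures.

For a Coulomb orbit the virial theorem gives K = −E_n.
E_n = −E_R·Z²/n², so K = E_R·Z²/n² = 13.6 × 5²/5² = 13.6 eV

13.6 eV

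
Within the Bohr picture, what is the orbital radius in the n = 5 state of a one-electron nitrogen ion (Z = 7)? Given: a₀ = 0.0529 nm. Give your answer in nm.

0.189 nm

r_n = n²a₀/Z = 5² × 0.0529 / 7
    = 25 × 0.0529 / 7 = 0.189 nm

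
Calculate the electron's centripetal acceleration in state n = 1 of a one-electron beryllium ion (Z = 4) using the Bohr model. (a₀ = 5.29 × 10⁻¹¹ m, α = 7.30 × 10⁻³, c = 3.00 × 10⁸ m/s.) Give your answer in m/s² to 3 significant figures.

r = n²a₀/Z = 1.32 × 10⁻¹¹ m, v = Zαc/n = 8.76 × 10⁶ m/s
a = v²/r = (8.76 × 10⁶)² / 1.32 × 10⁻¹¹ = 5.80 × 10²⁴ m/s²

5.80 × 10²⁴ m/s²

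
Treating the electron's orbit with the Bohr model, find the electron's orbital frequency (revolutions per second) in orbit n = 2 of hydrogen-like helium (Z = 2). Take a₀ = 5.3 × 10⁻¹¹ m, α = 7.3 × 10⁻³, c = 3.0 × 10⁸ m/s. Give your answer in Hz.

3.3 × 10¹⁵ Hz

r = n²a₀/Z = 1.1 × 10⁻¹⁰ m, v = Zαc/n = 2.2 × 10⁶ m/s
f = v/(2πr) = 3.3 × 10¹⁵ Hz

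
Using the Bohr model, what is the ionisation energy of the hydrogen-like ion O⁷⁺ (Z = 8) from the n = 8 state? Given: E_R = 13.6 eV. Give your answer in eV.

13.6 eV

E_n = −E_R·Z²/n² = −13.6 × 8²/8² eV = -13.6 eV
Ionisation energy = −E_n = 13.6 eV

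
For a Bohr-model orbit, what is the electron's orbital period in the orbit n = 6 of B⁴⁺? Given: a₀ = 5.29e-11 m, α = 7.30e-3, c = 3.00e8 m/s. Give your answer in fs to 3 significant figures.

1.31 fs

r = n²a₀/Z = 6²·5.29e-11/5 = 3.81e-10 m
v = Zαc/n = 5·0.00730·3.00e8/6 = 1.82e6 m/s
T = 2πr/v = 1.31e-15 s = 1.31 fs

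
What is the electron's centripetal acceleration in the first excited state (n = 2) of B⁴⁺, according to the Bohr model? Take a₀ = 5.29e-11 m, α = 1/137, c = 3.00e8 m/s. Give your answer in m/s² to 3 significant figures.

7.08e23 m/s²

r = n²a₀/Z = 4.23e-11 m, v = Zαc/n = 5.47e6 m/s
a = v²/r = (5.47e6)² / 4.23e-11 = 7.08e23 m/s²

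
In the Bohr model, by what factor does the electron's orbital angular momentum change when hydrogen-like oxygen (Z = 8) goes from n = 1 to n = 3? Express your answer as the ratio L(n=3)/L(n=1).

L = nℏ depends only on n, so L ∝ n.
L(n=3)/L(n=1) = (3/1)^1 = 3

3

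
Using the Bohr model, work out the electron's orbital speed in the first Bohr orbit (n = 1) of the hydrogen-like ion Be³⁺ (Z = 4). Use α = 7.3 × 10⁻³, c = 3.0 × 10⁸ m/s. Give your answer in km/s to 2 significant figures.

v_n = Zαc/n = 4 × 0.0073 × 3.0 × 10⁸ / 1
    = 8800 km/s

8800 km/s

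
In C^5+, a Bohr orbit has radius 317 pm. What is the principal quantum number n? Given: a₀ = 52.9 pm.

r_n = n²a₀/Z ⇒ n² = rZ/a₀ = 317 × 6 / 52.9 ≈ 35.95
n = 6

6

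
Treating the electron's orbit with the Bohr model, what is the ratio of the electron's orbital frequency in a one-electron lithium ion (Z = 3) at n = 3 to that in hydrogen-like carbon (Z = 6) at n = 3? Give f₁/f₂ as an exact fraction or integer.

f ∝ Z^2 · n^-3
f₁/f₂ = (3/6)^2 · (3/3)^-3 = 1/4

1/4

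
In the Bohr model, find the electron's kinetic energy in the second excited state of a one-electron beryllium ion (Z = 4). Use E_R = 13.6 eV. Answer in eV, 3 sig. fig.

24.2 eV

For a Coulomb orbit the virial theorem gives K = −E_n.
E_n = −E_R·Z²/n², so K = E_R·Z²/n² = 13.6 × 4²/3² = 24.2 eV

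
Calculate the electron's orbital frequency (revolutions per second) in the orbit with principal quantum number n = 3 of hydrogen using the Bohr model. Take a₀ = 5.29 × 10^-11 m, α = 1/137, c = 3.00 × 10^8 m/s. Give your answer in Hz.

2.44 × 10^14 Hz

r = n²a₀/Z = 4.76 × 10^-10 m, v = Zαc/n = 7.30 × 10^5 m/s
f = v/(2πr) = 2.44 × 10^14 Hz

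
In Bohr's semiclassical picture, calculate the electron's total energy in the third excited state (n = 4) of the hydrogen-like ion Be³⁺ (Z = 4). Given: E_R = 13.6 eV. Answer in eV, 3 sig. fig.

-13.6 eV

E_n = −E_R·Z²/n² = −13.6 × 4²/4² = -13.6 eV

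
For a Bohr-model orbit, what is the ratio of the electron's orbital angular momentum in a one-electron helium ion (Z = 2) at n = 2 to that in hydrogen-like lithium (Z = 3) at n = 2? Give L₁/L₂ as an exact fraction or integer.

1

L = nℏ is independent of Z.
L₁/L₂ = n₁/n₂ = 2/2 = 1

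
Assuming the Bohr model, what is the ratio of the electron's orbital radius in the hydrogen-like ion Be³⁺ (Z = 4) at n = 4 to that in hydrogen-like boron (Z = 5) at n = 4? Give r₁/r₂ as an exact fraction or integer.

5/4

r ∝ Z^-1 · n^2
r₁/r₂ = (4/5)^-1 · (4/4)^2 = 5/4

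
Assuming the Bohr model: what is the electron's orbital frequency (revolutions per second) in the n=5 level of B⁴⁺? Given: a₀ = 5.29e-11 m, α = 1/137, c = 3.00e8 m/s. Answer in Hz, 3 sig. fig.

r = n²a₀/Z = 2.64e-10 m, v = Zαc/n = 2.19e6 m/s
f = v/(2πr) = 1.32e15 Hz

1.32e15 Hz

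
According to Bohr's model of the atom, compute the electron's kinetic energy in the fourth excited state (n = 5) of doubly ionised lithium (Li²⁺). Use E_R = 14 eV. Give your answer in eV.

5.0 eV

For a Coulomb orbit the virial theorem gives K = −E_n.
E_n = −E_R·Z²/n², so K = E_R·Z²/n² = 14 × 3²/5² = 5.0 eV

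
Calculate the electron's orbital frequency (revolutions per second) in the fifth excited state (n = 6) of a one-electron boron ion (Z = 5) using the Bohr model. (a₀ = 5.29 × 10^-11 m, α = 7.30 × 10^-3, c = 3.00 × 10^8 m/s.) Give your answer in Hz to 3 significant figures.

r = n²a₀/Z = 3.81 × 10^-10 m, v = Zαc/n = 1.82 × 10^6 m/s
f = v/(2πr) = 7.63 × 10^14 Hz

7.63 × 10^14 Hz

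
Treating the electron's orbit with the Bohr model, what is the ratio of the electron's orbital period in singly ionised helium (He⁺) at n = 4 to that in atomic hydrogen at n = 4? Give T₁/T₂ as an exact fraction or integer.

1/4

T ∝ Z^-2 · n^3
T₁/T₂ = (2/1)^-2 · (4/4)^3 = 1/4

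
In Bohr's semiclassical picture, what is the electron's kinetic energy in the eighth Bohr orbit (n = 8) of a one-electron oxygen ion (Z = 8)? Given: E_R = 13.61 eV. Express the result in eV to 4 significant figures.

13.61 eV

For a Coulomb orbit the virial theorem gives K = −E_n.
E_n = −E_R·Z²/n², so K = E_R·Z²/n² = 13.61 × 8²/8² = 13.61 eV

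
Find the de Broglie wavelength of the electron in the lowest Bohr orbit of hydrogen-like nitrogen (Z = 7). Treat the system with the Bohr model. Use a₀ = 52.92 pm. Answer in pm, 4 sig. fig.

The Bohr quantisation condition is nλ = 2πr_n.
r_n = n²a₀/Z = 7.560 pm
λ = 2πr_n/n = 2π·7.560/1 = 47.50 pm

47.50 pm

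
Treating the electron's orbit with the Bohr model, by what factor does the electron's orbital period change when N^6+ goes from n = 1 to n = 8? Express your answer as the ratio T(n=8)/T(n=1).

512

T ∝ Z^-2 · n^3; with Z fixed, T ∝ n^3.
T(n=8)/T(n=1) = (8/1)^3 = 512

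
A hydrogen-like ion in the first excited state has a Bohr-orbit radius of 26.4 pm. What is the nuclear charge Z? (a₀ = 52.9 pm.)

r_n = n²a₀/Z ⇒ Z = n²a₀/r = 2² × 52.9 / 26.4 ≈ 8.02
Z = 8

8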